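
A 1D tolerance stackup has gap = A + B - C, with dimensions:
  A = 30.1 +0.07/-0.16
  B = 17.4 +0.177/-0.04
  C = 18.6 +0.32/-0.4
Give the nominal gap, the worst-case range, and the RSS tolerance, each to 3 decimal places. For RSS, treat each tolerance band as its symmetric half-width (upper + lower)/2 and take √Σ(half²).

Stack each dimension's contribution:
  +A: nom +30.100 → Σnom=30.100; wc +0.070/-0.160 → slack +0.070/-0.160; half-tol=0.115, Σhalf²=0.013225
  +B: nom +17.400 → Σnom=47.500; wc +0.177/-0.040 → slack +0.247/-0.200; half-tol=0.108, Σhalf²=0.024997
  -C: nom -18.600 → Σnom=28.900; wc +0.400/-0.320 → slack +0.647/-0.520; half-tol=0.360, Σhalf²=0.154597
Nominal = 28.900. Worst-case = [28.900 - 0.520, 28.900 + 0.647] = [28.380, 29.547]. RSS = √0.154597 = 0.393.

nominal=28.900 wc=[28.380,29.547] rss=0.393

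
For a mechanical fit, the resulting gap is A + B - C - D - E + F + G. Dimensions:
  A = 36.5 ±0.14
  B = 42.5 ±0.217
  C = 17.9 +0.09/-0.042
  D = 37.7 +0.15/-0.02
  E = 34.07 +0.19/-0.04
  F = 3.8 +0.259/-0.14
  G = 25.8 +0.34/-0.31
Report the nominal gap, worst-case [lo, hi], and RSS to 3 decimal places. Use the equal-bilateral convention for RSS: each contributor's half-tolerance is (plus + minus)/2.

Stack each dimension's contribution:
  +A: nom +36.500 → Σnom=36.500; wc +0.140/-0.140 → slack +0.140/-0.140; half-tol=0.140, Σhalf²=0.019600
  +B: nom +42.500 → Σnom=79.000; wc +0.217/-0.217 → slack +0.357/-0.357; half-tol=0.217, Σhalf²=0.066689
  -C: nom -17.900 → Σnom=61.100; wc +0.042/-0.090 → slack +0.399/-0.447; half-tol=0.066, Σhalf²=0.071045
  -D: nom -37.700 → Σnom=23.400; wc +0.020/-0.150 → slack +0.419/-0.597; half-tol=0.085, Σhalf²=0.078270
  -E: nom -34.070 → Σnom=-10.670; wc +0.040/-0.190 → slack +0.459/-0.787; half-tol=0.115, Σhalf²=0.091495
  +F: nom +3.800 → Σnom=-6.870; wc +0.259/-0.140 → slack +0.718/-0.927; half-tol=0.200, Σhalf²=0.131295
  +G: nom +25.800 → Σnom=18.930; wc +0.340/-0.310 → slack +1.058/-1.237; half-tol=0.325, Σhalf²=0.236920
Nominal = 18.930. Worst-case = [18.930 - 1.237, 18.930 + 1.058] = [17.693, 19.988]. RSS = √0.236920 = 0.487.

nominal=18.930 wc=[17.693,19.988] rss=0.487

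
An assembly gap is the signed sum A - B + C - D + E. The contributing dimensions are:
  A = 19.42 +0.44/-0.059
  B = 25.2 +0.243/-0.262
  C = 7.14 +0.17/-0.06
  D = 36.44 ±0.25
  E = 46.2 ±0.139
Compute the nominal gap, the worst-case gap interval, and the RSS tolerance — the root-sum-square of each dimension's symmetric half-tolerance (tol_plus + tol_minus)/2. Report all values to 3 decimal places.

nominal=11.120 wc=[10.369,12.381] rss=0.470

Stack each dimension's contribution:
  +A: nom +19.420 → Σnom=19.420; wc +0.440/-0.059 → slack +0.440/-0.059; half-tol=0.249, Σhalf²=0.062250
  -B: nom -25.200 → Σnom=-5.780; wc +0.262/-0.243 → slack +0.702/-0.302; half-tol=0.253, Σhalf²=0.126006
  +C: nom +7.140 → Σnom=1.360; wc +0.170/-0.060 → slack +0.872/-0.362; half-tol=0.115, Σhalf²=0.139232
  -D: nom -36.440 → Σnom=-35.080; wc +0.250/-0.250 → slack +1.122/-0.612; half-tol=0.250, Σhalf²=0.201732
  +E: nom +46.200 → Σnom=11.120; wc +0.139/-0.139 → slack +1.261/-0.751; half-tol=0.139, Σhalf²=0.221053
Nominal = 11.120. Worst-case = [11.120 - 0.751, 11.120 + 1.261] = [10.369, 12.381]. RSS = √0.221053 = 0.470.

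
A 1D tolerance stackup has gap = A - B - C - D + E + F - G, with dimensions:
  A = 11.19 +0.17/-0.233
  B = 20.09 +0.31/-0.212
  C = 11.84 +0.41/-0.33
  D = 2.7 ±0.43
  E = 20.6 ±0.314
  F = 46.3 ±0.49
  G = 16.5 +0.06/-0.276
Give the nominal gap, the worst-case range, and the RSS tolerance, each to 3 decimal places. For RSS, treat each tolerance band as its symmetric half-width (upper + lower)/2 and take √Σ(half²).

nominal=26.960 wc=[24.713,29.182] rss=0.893

Stack each dimension's contribution:
  +A: nom +11.190 → Σnom=11.190; wc +0.170/-0.233 → slack +0.170/-0.233; half-tol=0.202, Σhalf²=0.040602
  -B: nom -20.090 → Σnom=-8.900; wc +0.212/-0.310 → slack +0.382/-0.543; half-tol=0.261, Σhalf²=0.108723
  -C: nom -11.840 → Σnom=-20.740; wc +0.330/-0.410 → slack +0.712/-0.953; half-tol=0.370, Σhalf²=0.245623
  -D: nom -2.700 → Σnom=-23.440; wc +0.430/-0.430 → slack +1.142/-1.383; half-tol=0.430, Σhalf²=0.430523
  +E: nom +20.600 → Σnom=-2.840; wc +0.314/-0.314 → slack +1.456/-1.697; half-tol=0.314, Σhalf²=0.529119
  +F: nom +46.300 → Σnom=43.460; wc +0.490/-0.490 → slack +1.946/-2.187; half-tol=0.490, Σhalf²=0.769219
  -G: nom -16.500 → Σnom=26.960; wc +0.276/-0.060 → slack +2.222/-2.247; half-tol=0.168, Σhalf²=0.797443
Nominal = 26.960. Worst-case = [26.960 - 2.247, 26.960 + 2.222] = [24.713, 29.182]. RSS = √0.797443 = 0.893.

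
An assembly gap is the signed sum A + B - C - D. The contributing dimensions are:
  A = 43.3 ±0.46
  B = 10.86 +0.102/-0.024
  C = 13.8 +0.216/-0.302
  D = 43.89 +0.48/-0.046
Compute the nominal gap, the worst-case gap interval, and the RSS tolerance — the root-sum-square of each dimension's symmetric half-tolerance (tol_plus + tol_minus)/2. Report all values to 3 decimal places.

Stack each dimension's contribution:
  +A: nom +43.300 → Σnom=43.300; wc +0.460/-0.460 → slack +0.460/-0.460; half-tol=0.460, Σhalf²=0.211600
  +B: nom +10.860 → Σnom=54.160; wc +0.102/-0.024 → slack +0.562/-0.484; half-tol=0.063, Σhalf²=0.215569
  -C: nom -13.800 → Σnom=40.360; wc +0.302/-0.216 → slack +0.864/-0.700; half-tol=0.259, Σhalf²=0.282650
  -D: nom -43.890 → Σnom=-3.530; wc +0.046/-0.480 → slack +0.910/-1.180; half-tol=0.263, Σhalf²=0.351819
Nominal = -3.530. Worst-case = [-3.530 - 1.180, -3.530 + 0.910] = [-4.710, -2.620]. RSS = √0.351819 = 0.593.

nominal=-3.530 wc=[-4.710,-2.620] rss=0.593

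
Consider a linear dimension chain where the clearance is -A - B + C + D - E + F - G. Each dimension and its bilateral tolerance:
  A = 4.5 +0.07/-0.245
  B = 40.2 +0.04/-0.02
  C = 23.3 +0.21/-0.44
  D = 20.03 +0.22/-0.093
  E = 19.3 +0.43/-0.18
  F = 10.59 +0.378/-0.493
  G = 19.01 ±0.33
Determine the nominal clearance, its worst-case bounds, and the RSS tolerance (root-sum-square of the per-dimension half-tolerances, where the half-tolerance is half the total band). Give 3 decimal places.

nominal=-29.090 wc=[-30.986,-27.507] rss=0.740

Stack each dimension's contribution:
  -A: nom -4.500 → Σnom=-4.500; wc +0.245/-0.070 → slack +0.245/-0.070; half-tol=0.158, Σhalf²=0.024806
  -B: nom -40.200 → Σnom=-44.700; wc +0.020/-0.040 → slack +0.265/-0.110; half-tol=0.030, Σhalf²=0.025706
  +C: nom +23.300 → Σnom=-21.400; wc +0.210/-0.440 → slack +0.475/-0.550; half-tol=0.325, Σhalf²=0.131331
  +D: nom +20.030 → Σnom=-1.370; wc +0.220/-0.093 → slack +0.695/-0.643; half-tol=0.157, Σhalf²=0.155824
  -E: nom -19.300 → Σnom=-20.670; wc +0.180/-0.430 → slack +0.875/-1.073; half-tol=0.305, Σhalf²=0.248849
  +F: nom +10.590 → Σnom=-10.080; wc +0.378/-0.493 → slack +1.253/-1.566; half-tol=0.435, Σhalf²=0.438509
  -G: nom -19.010 → Σnom=-29.090; wc +0.330/-0.330 → slack +1.583/-1.896; half-tol=0.330, Σhalf²=0.547409
Nominal = -29.090. Worst-case = [-29.090 - 1.896, -29.090 + 1.583] = [-30.986, -27.507]. RSS = √0.547409 = 0.740.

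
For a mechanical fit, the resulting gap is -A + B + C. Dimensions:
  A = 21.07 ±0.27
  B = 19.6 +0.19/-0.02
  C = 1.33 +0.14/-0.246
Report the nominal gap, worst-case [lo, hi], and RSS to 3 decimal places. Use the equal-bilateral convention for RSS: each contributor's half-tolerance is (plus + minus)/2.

nominal=-0.140 wc=[-0.676,0.460] rss=0.348

Stack each dimension's contribution:
  -A: nom -21.070 → Σnom=-21.070; wc +0.270/-0.270 → slack +0.270/-0.270; half-tol=0.270, Σhalf²=0.072900
  +B: nom +19.600 → Σnom=-1.470; wc +0.190/-0.020 → slack +0.460/-0.290; half-tol=0.105, Σhalf²=0.083925
  +C: nom +1.330 → Σnom=-0.140; wc +0.140/-0.246 → slack +0.600/-0.536; half-tol=0.193, Σhalf²=0.121174
Nominal = -0.140. Worst-case = [-0.140 - 0.536, -0.140 + 0.600] = [-0.676, 0.460]. RSS = √0.121174 = 0.348.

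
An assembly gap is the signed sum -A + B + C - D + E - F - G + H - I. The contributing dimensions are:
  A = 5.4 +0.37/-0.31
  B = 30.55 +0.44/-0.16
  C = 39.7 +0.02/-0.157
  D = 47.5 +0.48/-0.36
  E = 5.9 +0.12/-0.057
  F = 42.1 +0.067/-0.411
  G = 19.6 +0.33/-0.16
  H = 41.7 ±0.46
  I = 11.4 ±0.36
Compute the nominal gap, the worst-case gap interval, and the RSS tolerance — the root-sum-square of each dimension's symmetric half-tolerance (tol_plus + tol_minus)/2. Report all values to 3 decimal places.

nominal=-8.150 wc=[-10.591,-5.509] rss=0.925

Stack each dimension's contribution:
  -A: nom -5.400 → Σnom=-5.400; wc +0.310/-0.370 → slack +0.310/-0.370; half-tol=0.340, Σhalf²=0.115600
  +B: nom +30.550 → Σnom=25.150; wc +0.440/-0.160 → slack +0.750/-0.530; half-tol=0.300, Σhalf²=0.205600
  +C: nom +39.700 → Σnom=64.850; wc +0.020/-0.157 → slack +0.770/-0.687; half-tol=0.088, Σhalf²=0.213432
  -D: nom -47.500 → Σnom=17.350; wc +0.360/-0.480 → slack +1.130/-1.167; half-tol=0.420, Σhalf²=0.389832
  +E: nom +5.900 → Σnom=23.250; wc +0.120/-0.057 → slack +1.250/-1.224; half-tol=0.088, Σhalf²=0.397664
  -F: nom -42.100 → Σnom=-18.850; wc +0.411/-0.067 → slack +1.661/-1.291; half-tol=0.239, Σhalf²=0.454785
  -G: nom -19.600 → Σnom=-38.450; wc +0.160/-0.330 → slack +1.821/-1.621; half-tol=0.245, Σhalf²=0.514810
  +H: nom +41.700 → Σnom=3.250; wc +0.460/-0.460 → slack +2.281/-2.081; half-tol=0.460, Σhalf²=0.726410
  -I: nom -11.400 → Σnom=-8.150; wc +0.360/-0.360 → slack +2.641/-2.441; half-tol=0.360, Σhalf²=0.856011
Nominal = -8.150. Worst-case = [-8.150 - 2.441, -8.150 + 2.641] = [-10.591, -5.509]. RSS = √0.856011 = 0.925.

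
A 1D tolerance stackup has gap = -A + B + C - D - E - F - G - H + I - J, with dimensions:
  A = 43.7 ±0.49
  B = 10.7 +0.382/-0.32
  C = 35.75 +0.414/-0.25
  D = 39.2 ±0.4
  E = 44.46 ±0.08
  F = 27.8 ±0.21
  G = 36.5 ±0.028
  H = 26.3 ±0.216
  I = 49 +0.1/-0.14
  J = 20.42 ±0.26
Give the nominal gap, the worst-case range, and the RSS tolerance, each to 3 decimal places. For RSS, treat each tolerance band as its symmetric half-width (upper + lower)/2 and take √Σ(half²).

nominal=-142.930 wc=[-145.324,-140.350] rss=0.902

Stack each dimension's contribution:
  -A: nom -43.700 → Σnom=-43.700; wc +0.490/-0.490 → slack +0.490/-0.490; half-tol=0.490, Σhalf²=0.240100
  +B: nom +10.700 → Σnom=-33.000; wc +0.382/-0.320 → slack +0.872/-0.810; half-tol=0.351, Σhalf²=0.363301
  +C: nom +35.750 → Σnom=2.750; wc +0.414/-0.250 → slack +1.286/-1.060; half-tol=0.332, Σhalf²=0.473525
  -D: nom -39.200 → Σnom=-36.450; wc +0.400/-0.400 → slack +1.686/-1.460; half-tol=0.400, Σhalf²=0.633525
  -E: nom -44.460 → Σnom=-80.910; wc +0.080/-0.080 → slack +1.766/-1.540; half-tol=0.080, Σhalf²=0.639925
  -F: nom -27.800 → Σnom=-108.710; wc +0.210/-0.210 → slack +1.976/-1.750; half-tol=0.210, Σhalf²=0.684025
  -G: nom -36.500 → Σnom=-145.210; wc +0.028/-0.028 → slack +2.004/-1.778; half-tol=0.028, Σhalf²=0.684809
  -H: nom -26.300 → Σnom=-171.510; wc +0.216/-0.216 → slack +2.220/-1.994; half-tol=0.216, Σhalf²=0.731465
  +I: nom +49.000 → Σnom=-122.510; wc +0.100/-0.140 → slack +2.320/-2.134; half-tol=0.120, Σhalf²=0.745865
  -J: nom -20.420 → Σnom=-142.930; wc +0.260/-0.260 → slack +2.580/-2.394; half-tol=0.260, Σhalf²=0.813465
Nominal = -142.930. Worst-case = [-142.930 - 2.394, -142.930 + 2.580] = [-145.324, -140.350]. RSS = √0.813465 = 0.902.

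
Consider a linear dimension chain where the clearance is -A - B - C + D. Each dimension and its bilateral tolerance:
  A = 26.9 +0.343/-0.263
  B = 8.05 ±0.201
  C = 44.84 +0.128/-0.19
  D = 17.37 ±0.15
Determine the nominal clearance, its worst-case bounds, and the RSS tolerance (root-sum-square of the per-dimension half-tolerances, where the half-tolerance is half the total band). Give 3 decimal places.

Stack each dimension's contribution:
  -A: nom -26.900 → Σnom=-26.900; wc +0.263/-0.343 → slack +0.263/-0.343; half-tol=0.303, Σhalf²=0.091809
  -B: nom -8.050 → Σnom=-34.950; wc +0.201/-0.201 → slack +0.464/-0.544; half-tol=0.201, Σhalf²=0.132210
  -C: nom -44.840 → Σnom=-79.790; wc +0.190/-0.128 → slack +0.654/-0.672; half-tol=0.159, Σhalf²=0.157491
  +D: nom +17.370 → Σnom=-62.420; wc +0.150/-0.150 → slack +0.804/-0.822; half-tol=0.150, Σhalf²=0.179991
Nominal = -62.420. Worst-case = [-62.420 - 0.822, -62.420 + 0.804] = [-63.242, -61.616]. RSS = √0.179991 = 0.424.

nominal=-62.420 wc=[-63.242,-61.616] rss=0.424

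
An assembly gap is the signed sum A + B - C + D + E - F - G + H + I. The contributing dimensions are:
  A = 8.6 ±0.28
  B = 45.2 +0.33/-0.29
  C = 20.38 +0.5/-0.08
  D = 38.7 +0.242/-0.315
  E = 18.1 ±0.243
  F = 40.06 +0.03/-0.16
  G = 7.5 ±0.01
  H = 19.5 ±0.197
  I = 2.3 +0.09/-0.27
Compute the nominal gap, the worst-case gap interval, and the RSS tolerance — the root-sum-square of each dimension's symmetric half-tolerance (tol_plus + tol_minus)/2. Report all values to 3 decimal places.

nominal=64.460 wc=[62.325,66.092] rss=0.690

Stack each dimension's contribution:
  +A: nom +8.600 → Σnom=8.600; wc +0.280/-0.280 → slack +0.280/-0.280; half-tol=0.280, Σhalf²=0.078400
  +B: nom +45.200 → Σnom=53.800; wc +0.330/-0.290 → slack +0.610/-0.570; half-tol=0.310, Σhalf²=0.174500
  -C: nom -20.380 → Σnom=33.420; wc +0.080/-0.500 → slack +0.690/-1.070; half-tol=0.290, Σhalf²=0.258600
  +D: nom +38.700 → Σnom=72.120; wc +0.242/-0.315 → slack +0.932/-1.385; half-tol=0.278, Σhalf²=0.336162
  +E: nom +18.100 → Σnom=90.220; wc +0.243/-0.243 → slack +1.175/-1.628; half-tol=0.243, Σhalf²=0.395211
  -F: nom -40.060 → Σnom=50.160; wc +0.160/-0.030 → slack +1.335/-1.658; half-tol=0.095, Σhalf²=0.404236
  -G: nom -7.500 → Σnom=42.660; wc +0.010/-0.010 → slack +1.345/-1.668; half-tol=0.010, Σhalf²=0.404336
  +H: nom +19.500 → Σnom=62.160; wc +0.197/-0.197 → slack +1.542/-1.865; half-tol=0.197, Σhalf²=0.443145
  +I: nom +2.300 → Σnom=64.460; wc +0.090/-0.270 → slack +1.632/-2.135; half-tol=0.180, Σhalf²=0.475545
Nominal = 64.460. Worst-case = [64.460 - 2.135, 64.460 + 1.632] = [62.325, 66.092]. RSS = √0.475545 = 0.690.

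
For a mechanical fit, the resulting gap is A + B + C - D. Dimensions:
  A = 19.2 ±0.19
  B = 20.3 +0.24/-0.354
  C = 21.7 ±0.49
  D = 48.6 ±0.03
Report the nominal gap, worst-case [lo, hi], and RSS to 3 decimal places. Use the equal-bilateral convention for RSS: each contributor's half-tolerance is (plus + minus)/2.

Stack each dimension's contribution:
  +A: nom +19.200 → Σnom=19.200; wc +0.190/-0.190 → slack +0.190/-0.190; half-tol=0.190, Σhalf²=0.036100
  +B: nom +20.300 → Σnom=39.500; wc +0.240/-0.354 → slack +0.430/-0.544; half-tol=0.297, Σhalf²=0.124309
  +C: nom +21.700 → Σnom=61.200; wc +0.490/-0.490 → slack +0.920/-1.034; half-tol=0.490, Σhalf²=0.364409
  -D: nom -48.600 → Σnom=12.600; wc +0.030/-0.030 → slack +0.950/-1.064; half-tol=0.030, Σhalf²=0.365309
Nominal = 12.600. Worst-case = [12.600 - 1.064, 12.600 + 0.950] = [11.536, 13.550]. RSS = √0.365309 = 0.604.

nominal=12.600 wc=[11.536,13.550] rss=0.604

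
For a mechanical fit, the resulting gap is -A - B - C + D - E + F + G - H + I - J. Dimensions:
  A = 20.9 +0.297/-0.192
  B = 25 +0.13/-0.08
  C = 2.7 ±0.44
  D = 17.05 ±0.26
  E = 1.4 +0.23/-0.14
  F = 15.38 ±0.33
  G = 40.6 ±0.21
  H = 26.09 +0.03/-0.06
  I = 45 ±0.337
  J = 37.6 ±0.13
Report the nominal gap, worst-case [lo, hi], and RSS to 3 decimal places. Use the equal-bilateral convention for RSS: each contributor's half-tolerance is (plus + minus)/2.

nominal=4.340 wc=[1.946,6.519] rss=0.807

Stack each dimension's contribution:
  -A: nom -20.900 → Σnom=-20.900; wc +0.192/-0.297 → slack +0.192/-0.297; half-tol=0.244, Σhalf²=0.059780
  -B: nom -25.000 → Σnom=-45.900; wc +0.080/-0.130 → slack +0.272/-0.427; half-tol=0.105, Σhalf²=0.070805
  -C: nom -2.700 → Σnom=-48.600; wc +0.440/-0.440 → slack +0.712/-0.867; half-tol=0.440, Σhalf²=0.264405
  +D: nom +17.050 → Σnom=-31.550; wc +0.260/-0.260 → slack +0.972/-1.127; half-tol=0.260, Σhalf²=0.332005
  -E: nom -1.400 → Σnom=-32.950; wc +0.140/-0.230 → slack +1.112/-1.357; half-tol=0.185, Σhalf²=0.366230
  +F: nom +15.380 → Σnom=-17.570; wc +0.330/-0.330 → slack +1.442/-1.687; half-tol=0.330, Σhalf²=0.475130
  +G: nom +40.600 → Σnom=23.030; wc +0.210/-0.210 → slack +1.652/-1.897; half-tol=0.210, Σhalf²=0.519230
  -H: nom -26.090 → Σnom=-3.060; wc +0.060/-0.030 → slack +1.712/-1.927; half-tol=0.045, Σhalf²=0.521255
  +I: nom +45.000 → Σnom=41.940; wc +0.337/-0.337 → slack +2.049/-2.264; half-tol=0.337, Σhalf²=0.634824
  -J: nom -37.600 → Σnom=4.340; wc +0.130/-0.130 → slack +2.179/-2.394; half-tol=0.130, Σhalf²=0.651724
Nominal = 4.340. Worst-case = [4.340 - 2.394, 4.340 + 2.179] = [1.946, 6.519]. RSS = √0.651724 = 0.807.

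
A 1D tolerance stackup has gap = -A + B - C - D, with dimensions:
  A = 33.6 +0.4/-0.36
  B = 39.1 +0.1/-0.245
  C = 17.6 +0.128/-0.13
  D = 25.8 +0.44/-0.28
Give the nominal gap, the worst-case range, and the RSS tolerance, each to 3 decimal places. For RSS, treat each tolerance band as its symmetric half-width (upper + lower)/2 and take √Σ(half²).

nominal=-37.900 wc=[-39.113,-37.030] rss=0.566

Stack each dimension's contribution:
  -A: nom -33.600 → Σnom=-33.600; wc +0.360/-0.400 → slack +0.360/-0.400; half-tol=0.380, Σhalf²=0.144400
  +B: nom +39.100 → Σnom=5.500; wc +0.100/-0.245 → slack +0.460/-0.645; half-tol=0.172, Σhalf²=0.174156
  -C: nom -17.600 → Σnom=-12.100; wc +0.130/-0.128 → slack +0.590/-0.773; half-tol=0.129, Σhalf²=0.190797
  -D: nom -25.800 → Σnom=-37.900; wc +0.280/-0.440 → slack +0.870/-1.213; half-tol=0.360, Σhalf²=0.320397
Nominal = -37.900. Worst-case = [-37.900 - 1.213, -37.900 + 0.870] = [-39.113, -37.030]. RSS = √0.320397 = 0.566.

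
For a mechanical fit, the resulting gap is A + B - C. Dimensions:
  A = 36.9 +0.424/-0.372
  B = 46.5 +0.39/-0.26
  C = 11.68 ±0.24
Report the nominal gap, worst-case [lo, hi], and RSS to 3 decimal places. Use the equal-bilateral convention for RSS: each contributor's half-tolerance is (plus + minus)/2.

nominal=71.720 wc=[70.848,72.774] rss=0.567

Stack each dimension's contribution:
  +A: nom +36.900 → Σnom=36.900; wc +0.424/-0.372 → slack +0.424/-0.372; half-tol=0.398, Σhalf²=0.158404
  +B: nom +46.500 → Σnom=83.400; wc +0.390/-0.260 → slack +0.814/-0.632; half-tol=0.325, Σhalf²=0.264029
  -C: nom -11.680 → Σnom=71.720; wc +0.240/-0.240 → slack +1.054/-0.872; half-tol=0.240, Σhalf²=0.321629
Nominal = 71.720. Worst-case = [71.720 - 0.872, 71.720 + 1.054] = [70.848, 72.774]. RSS = √0.321629 = 0.567.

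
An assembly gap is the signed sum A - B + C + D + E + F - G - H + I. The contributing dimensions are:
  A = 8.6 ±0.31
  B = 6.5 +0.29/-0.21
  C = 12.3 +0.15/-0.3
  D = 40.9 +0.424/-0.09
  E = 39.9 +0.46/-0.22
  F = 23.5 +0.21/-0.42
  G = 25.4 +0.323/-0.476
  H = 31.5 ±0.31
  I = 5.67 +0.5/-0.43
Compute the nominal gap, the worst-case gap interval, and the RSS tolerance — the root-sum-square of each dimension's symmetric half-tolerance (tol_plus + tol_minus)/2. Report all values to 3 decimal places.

Stack each dimension's contribution:
  +A: nom +8.600 → Σnom=8.600; wc +0.310/-0.310 → slack +0.310/-0.310; half-tol=0.310, Σhalf²=0.096100
  -B: nom -6.500 → Σnom=2.100; wc +0.210/-0.290 → slack +0.520/-0.600; half-tol=0.250, Σhalf²=0.158600
  +C: nom +12.300 → Σnom=14.400; wc +0.150/-0.300 → slack +0.670/-0.900; half-tol=0.225, Σhalf²=0.209225
  +D: nom +40.900 → Σnom=55.300; wc +0.424/-0.090 → slack +1.094/-0.990; half-tol=0.257, Σhalf²=0.275274
  +E: nom +39.900 → Σnom=95.200; wc +0.460/-0.220 → slack +1.554/-1.210; half-tol=0.340, Σhalf²=0.390874
  +F: nom +23.500 → Σnom=118.700; wc +0.210/-0.420 → slack +1.764/-1.630; half-tol=0.315, Σhalf²=0.490099
  -G: nom -25.400 → Σnom=93.300; wc +0.476/-0.323 → slack +2.240/-1.953; half-tol=0.399, Σhalf²=0.649699
  -H: nom -31.500 → Σnom=61.800; wc +0.310/-0.310 → slack +2.550/-2.263; half-tol=0.310, Σhalf²=0.745799
  +I: nom +5.670 → Σnom=67.470; wc +0.500/-0.430 → slack +3.050/-2.693; half-tol=0.465, Σhalf²=0.962024
Nominal = 67.470. Worst-case = [67.470 - 2.693, 67.470 + 3.050] = [64.777, 70.520]. RSS = √0.962024 = 0.981.

nominal=67.470 wc=[64.777,70.520] rss=0.981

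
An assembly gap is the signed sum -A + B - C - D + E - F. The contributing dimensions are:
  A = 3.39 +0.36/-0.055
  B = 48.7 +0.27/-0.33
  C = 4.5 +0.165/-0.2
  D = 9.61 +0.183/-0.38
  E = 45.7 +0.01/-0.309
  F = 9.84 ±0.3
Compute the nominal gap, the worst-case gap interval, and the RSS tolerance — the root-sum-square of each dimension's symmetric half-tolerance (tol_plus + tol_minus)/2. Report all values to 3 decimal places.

Stack each dimension's contribution:
  -A: nom -3.390 → Σnom=-3.390; wc +0.055/-0.360 → slack +0.055/-0.360; half-tol=0.207, Σhalf²=0.043056
  +B: nom +48.700 → Σnom=45.310; wc +0.270/-0.330 → slack +0.325/-0.690; half-tol=0.300, Σhalf²=0.133056
  -C: nom -4.500 → Σnom=40.810; wc +0.200/-0.165 → slack +0.525/-0.855; half-tol=0.182, Σhalf²=0.166363
  -D: nom -9.610 → Σnom=31.200; wc +0.380/-0.183 → slack +0.905/-1.038; half-tol=0.281, Σhalf²=0.245605
  +E: nom +45.700 → Σnom=76.900; wc +0.010/-0.309 → slack +0.915/-1.347; half-tol=0.160, Σhalf²=0.271045
  -F: nom -9.840 → Σnom=67.060; wc +0.300/-0.300 → slack +1.215/-1.647; half-tol=0.300, Σhalf²=0.361045
Nominal = 67.060. Worst-case = [67.060 - 1.647, 67.060 + 1.215] = [65.413, 68.275]. RSS = √0.361045 = 0.601.

nominal=67.060 wc=[65.413,68.275] rss=0.601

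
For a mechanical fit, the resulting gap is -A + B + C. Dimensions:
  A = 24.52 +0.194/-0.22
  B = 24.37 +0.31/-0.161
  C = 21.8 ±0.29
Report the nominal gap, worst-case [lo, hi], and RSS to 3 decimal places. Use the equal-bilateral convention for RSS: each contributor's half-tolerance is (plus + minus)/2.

Stack each dimension's contribution:
  -A: nom -24.520 → Σnom=-24.520; wc +0.220/-0.194 → slack +0.220/-0.194; half-tol=0.207, Σhalf²=0.042849
  +B: nom +24.370 → Σnom=-0.150; wc +0.310/-0.161 → slack +0.530/-0.355; half-tol=0.235, Σhalf²=0.098309
  +C: nom +21.800 → Σnom=21.650; wc +0.290/-0.290 → slack +0.820/-0.645; half-tol=0.290, Σhalf²=0.182409
Nominal = 21.650. Worst-case = [21.650 - 0.645, 21.650 + 0.820] = [21.005, 22.470]. RSS = √0.182409 = 0.427.

nominal=21.650 wc=[21.005,22.470] rss=0.427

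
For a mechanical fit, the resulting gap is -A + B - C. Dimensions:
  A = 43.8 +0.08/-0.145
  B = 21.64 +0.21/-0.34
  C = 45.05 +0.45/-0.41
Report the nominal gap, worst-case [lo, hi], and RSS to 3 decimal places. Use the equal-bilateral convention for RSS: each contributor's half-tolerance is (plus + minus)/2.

nominal=-67.210 wc=[-68.080,-66.445] rss=0.523

Stack each dimension's contribution:
  -A: nom -43.800 → Σnom=-43.800; wc +0.145/-0.080 → slack +0.145/-0.080; half-tol=0.112, Σhalf²=0.012656
  +B: nom +21.640 → Σnom=-22.160; wc +0.210/-0.340 → slack +0.355/-0.420; half-tol=0.275, Σhalf²=0.088281
  -C: nom -45.050 → Σnom=-67.210; wc +0.410/-0.450 → slack +0.765/-0.870; half-tol=0.430, Σhalf²=0.273181
Nominal = -67.210. Worst-case = [-67.210 - 0.870, -67.210 + 0.765] = [-68.080, -66.445]. RSS = √0.273181 = 0.523.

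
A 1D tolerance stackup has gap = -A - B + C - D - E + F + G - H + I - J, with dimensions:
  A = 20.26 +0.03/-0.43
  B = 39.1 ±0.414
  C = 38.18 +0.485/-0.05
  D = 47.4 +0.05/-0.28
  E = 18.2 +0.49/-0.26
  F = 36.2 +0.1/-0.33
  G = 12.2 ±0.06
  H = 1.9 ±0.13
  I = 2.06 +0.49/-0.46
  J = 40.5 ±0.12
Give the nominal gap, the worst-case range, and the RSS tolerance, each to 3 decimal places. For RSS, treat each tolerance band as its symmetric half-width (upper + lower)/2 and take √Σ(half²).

nominal=-78.720 wc=[-80.854,-75.951] rss=0.878

Stack each dimension's contribution:
  -A: nom -20.260 → Σnom=-20.260; wc +0.430/-0.030 → slack +0.430/-0.030; half-tol=0.230, Σhalf²=0.052900
  -B: nom -39.100 → Σnom=-59.360; wc +0.414/-0.414 → slack +0.844/-0.444; half-tol=0.414, Σhalf²=0.224296
  +C: nom +38.180 → Σnom=-21.180; wc +0.485/-0.050 → slack +1.329/-0.494; half-tol=0.268, Σhalf²=0.295852
  -D: nom -47.400 → Σnom=-68.580; wc +0.280/-0.050 → slack +1.609/-0.544; half-tol=0.165, Σhalf²=0.323077
  -E: nom -18.200 → Σnom=-86.780; wc +0.260/-0.490 → slack +1.869/-1.034; half-tol=0.375, Σhalf²=0.463702
  +F: nom +36.200 → Σnom=-50.580; wc +0.100/-0.330 → slack +1.969/-1.364; half-tol=0.215, Σhalf²=0.509927
  +G: nom +12.200 → Σnom=-38.380; wc +0.060/-0.060 → slack +2.029/-1.424; half-tol=0.060, Σhalf²=0.513527
  -H: nom -1.900 → Σnom=-40.280; wc +0.130/-0.130 → slack +2.159/-1.554; half-tol=0.130, Σhalf²=0.530427
  +I: nom +2.060 → Σnom=-38.220; wc +0.490/-0.460 → slack +2.649/-2.014; half-tol=0.475, Σhalf²=0.756052
  -J: nom -40.500 → Σnom=-78.720; wc +0.120/-0.120 → slack +2.769/-2.134; half-tol=0.120, Σhalf²=0.770452
Nominal = -78.720. Worst-case = [-78.720 - 2.134, -78.720 + 2.769] = [-80.854, -75.951]. RSS = √0.770452 = 0.878.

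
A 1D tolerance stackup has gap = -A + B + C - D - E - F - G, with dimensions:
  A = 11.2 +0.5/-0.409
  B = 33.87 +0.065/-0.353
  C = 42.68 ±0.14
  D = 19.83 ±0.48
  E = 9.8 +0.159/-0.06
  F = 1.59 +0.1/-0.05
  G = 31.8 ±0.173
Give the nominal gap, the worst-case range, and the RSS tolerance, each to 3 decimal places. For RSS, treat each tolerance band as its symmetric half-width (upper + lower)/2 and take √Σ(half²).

nominal=2.330 wc=[0.425,3.707] rss=0.740

Stack each dimension's contribution:
  -A: nom -11.200 → Σnom=-11.200; wc +0.409/-0.500 → slack +0.409/-0.500; half-tol=0.455, Σhalf²=0.206570
  +B: nom +33.870 → Σnom=22.670; wc +0.065/-0.353 → slack +0.474/-0.853; half-tol=0.209, Σhalf²=0.250251
  +C: nom +42.680 → Σnom=65.350; wc +0.140/-0.140 → slack +0.614/-0.993; half-tol=0.140, Σhalf²=0.269851
  -D: nom -19.830 → Σnom=45.520; wc +0.480/-0.480 → slack +1.094/-1.473; half-tol=0.480, Σhalf²=0.500251
  -E: nom -9.800 → Σnom=35.720; wc +0.060/-0.159 → slack +1.154/-1.632; half-tol=0.110, Σhalf²=0.512242
  -F: nom -1.590 → Σnom=34.130; wc +0.050/-0.100 → slack +1.204/-1.732; half-tol=0.075, Σhalf²=0.517867
  -G: nom -31.800 → Σnom=2.330; wc +0.173/-0.173 → slack +1.377/-1.905; half-tol=0.173, Σhalf²=0.547795
Nominal = 2.330. Worst-case = [2.330 - 1.905, 2.330 + 1.377] = [0.425, 3.707]. RSS = √0.547795 = 0.740.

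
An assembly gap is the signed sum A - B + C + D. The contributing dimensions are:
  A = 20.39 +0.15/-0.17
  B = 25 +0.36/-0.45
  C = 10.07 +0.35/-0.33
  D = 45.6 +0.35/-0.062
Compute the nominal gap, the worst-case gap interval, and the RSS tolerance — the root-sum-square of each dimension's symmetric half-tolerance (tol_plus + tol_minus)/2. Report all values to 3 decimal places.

Stack each dimension's contribution:
  +A: nom +20.390 → Σnom=20.390; wc +0.150/-0.170 → slack +0.150/-0.170; half-tol=0.160, Σhalf²=0.025600
  -B: nom -25.000 → Σnom=-4.610; wc +0.450/-0.360 → slack +0.600/-0.530; half-tol=0.405, Σhalf²=0.189625
  +C: nom +10.070 → Σnom=5.460; wc +0.350/-0.330 → slack +0.950/-0.860; half-tol=0.340, Σhalf²=0.305225
  +D: nom +45.600 → Σnom=51.060; wc +0.350/-0.062 → slack +1.300/-0.922; half-tol=0.206, Σhalf²=0.347661
Nominal = 51.060. Worst-case = [51.060 - 0.922, 51.060 + 1.300] = [50.138, 52.360]. RSS = √0.347661 = 0.590.

nominal=51.060 wc=[50.138,52.360] rss=0.590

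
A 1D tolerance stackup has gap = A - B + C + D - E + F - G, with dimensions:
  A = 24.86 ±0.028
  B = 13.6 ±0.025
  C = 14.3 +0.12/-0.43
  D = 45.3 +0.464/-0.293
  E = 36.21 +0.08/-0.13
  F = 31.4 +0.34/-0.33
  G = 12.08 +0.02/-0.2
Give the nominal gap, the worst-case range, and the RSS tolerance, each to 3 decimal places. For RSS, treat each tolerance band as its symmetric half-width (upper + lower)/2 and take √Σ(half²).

nominal=53.970 wc=[52.764,55.277] rss=0.596

Stack each dimension's contribution:
  +A: nom +24.860 → Σnom=24.860; wc +0.028/-0.028 → slack +0.028/-0.028; half-tol=0.028, Σhalf²=0.000784
  -B: nom -13.600 → Σnom=11.260; wc +0.025/-0.025 → slack +0.053/-0.053; half-tol=0.025, Σhalf²=0.001409
  +C: nom +14.300 → Σnom=25.560; wc +0.120/-0.430 → slack +0.173/-0.483; half-tol=0.275, Σhalf²=0.077034
  +D: nom +45.300 → Σnom=70.860; wc +0.464/-0.293 → slack +0.637/-0.776; half-tol=0.379, Σhalf²=0.220296
  -E: nom -36.210 → Σnom=34.650; wc +0.130/-0.080 → slack +0.767/-0.856; half-tol=0.105, Σhalf²=0.231321
  +F: nom +31.400 → Σnom=66.050; wc +0.340/-0.330 → slack +1.107/-1.186; half-tol=0.335, Σhalf²=0.343546
  -G: nom -12.080 → Σnom=53.970; wc +0.200/-0.020 → slack +1.307/-1.206; half-tol=0.110, Σhalf²=0.355646
Nominal = 53.970. Worst-case = [53.970 - 1.206, 53.970 + 1.307] = [52.764, 55.277]. RSS = √0.355646 = 0.596.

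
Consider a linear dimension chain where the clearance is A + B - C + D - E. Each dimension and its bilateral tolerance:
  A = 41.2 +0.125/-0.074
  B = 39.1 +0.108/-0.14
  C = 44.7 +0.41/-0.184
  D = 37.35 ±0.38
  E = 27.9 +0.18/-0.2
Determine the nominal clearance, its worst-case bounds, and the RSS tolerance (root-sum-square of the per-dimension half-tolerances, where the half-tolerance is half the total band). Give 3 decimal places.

nominal=45.050 wc=[43.866,46.047] rss=0.542

Stack each dimension's contribution:
  +A: nom +41.200 → Σnom=41.200; wc +0.125/-0.074 → slack +0.125/-0.074; half-tol=0.100, Σhalf²=0.009900
  +B: nom +39.100 → Σnom=80.300; wc +0.108/-0.140 → slack +0.233/-0.214; half-tol=0.124, Σhalf²=0.025276
  -C: nom -44.700 → Σnom=35.600; wc +0.184/-0.410 → slack +0.417/-0.624; half-tol=0.297, Σhalf²=0.113485
  +D: nom +37.350 → Σnom=72.950; wc +0.380/-0.380 → slack +0.797/-1.004; half-tol=0.380, Σhalf²=0.257885
  -E: nom -27.900 → Σnom=45.050; wc +0.200/-0.180 → slack +0.997/-1.184; half-tol=0.190, Σhalf²=0.293985
Nominal = 45.050. Worst-case = [45.050 - 1.184, 45.050 + 0.997] = [43.866, 46.047]. RSS = √0.293985 = 0.542.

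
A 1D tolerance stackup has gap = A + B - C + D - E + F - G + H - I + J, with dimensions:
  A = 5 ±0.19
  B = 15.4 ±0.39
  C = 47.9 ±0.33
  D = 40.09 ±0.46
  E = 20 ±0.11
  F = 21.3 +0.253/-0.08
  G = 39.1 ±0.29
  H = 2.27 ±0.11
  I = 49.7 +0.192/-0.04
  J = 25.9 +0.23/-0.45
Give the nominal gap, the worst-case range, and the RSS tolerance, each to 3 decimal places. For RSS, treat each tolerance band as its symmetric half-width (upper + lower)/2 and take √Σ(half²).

Stack each dimension's contribution:
  +A: nom +5.000 → Σnom=5.000; wc +0.190/-0.190 → slack +0.190/-0.190; half-tol=0.190, Σhalf²=0.036100
  +B: nom +15.400 → Σnom=20.400; wc +0.390/-0.390 → slack +0.580/-0.580; half-tol=0.390, Σhalf²=0.188200
  -C: nom -47.900 → Σnom=-27.500; wc +0.330/-0.330 → slack +0.910/-0.910; half-tol=0.330, Σhalf²=0.297100
  +D: nom +40.090 → Σnom=12.590; wc +0.460/-0.460 → slack +1.370/-1.370; half-tol=0.460, Σhalf²=0.508700
  -E: nom -20.000 → Σnom=-7.410; wc +0.110/-0.110 → slack +1.480/-1.480; half-tol=0.110, Σhalf²=0.520800
  +F: nom +21.300 → Σnom=13.890; wc +0.253/-0.080 → slack +1.733/-1.560; half-tol=0.167, Σhalf²=0.548522
  -G: nom -39.100 → Σnom=-25.210; wc +0.290/-0.290 → slack +2.023/-1.850; half-tol=0.290, Σhalf²=0.632622
  +H: nom +2.270 → Σnom=-22.940; wc +0.110/-0.110 → slack +2.133/-1.960; half-tol=0.110, Σhalf²=0.644722
  -I: nom -49.700 → Σnom=-72.640; wc +0.040/-0.192 → slack +2.173/-2.152; half-tol=0.116, Σhalf²=0.658178
  +J: nom +25.900 → Σnom=-46.740; wc +0.230/-0.450 → slack +2.403/-2.602; half-tol=0.340, Σhalf²=0.773778
Nominal = -46.740. Worst-case = [-46.740 - 2.602, -46.740 + 2.403] = [-49.342, -44.337]. RSS = √0.773778 = 0.880.

nominal=-46.740 wc=[-49.342,-44.337] rss=0.880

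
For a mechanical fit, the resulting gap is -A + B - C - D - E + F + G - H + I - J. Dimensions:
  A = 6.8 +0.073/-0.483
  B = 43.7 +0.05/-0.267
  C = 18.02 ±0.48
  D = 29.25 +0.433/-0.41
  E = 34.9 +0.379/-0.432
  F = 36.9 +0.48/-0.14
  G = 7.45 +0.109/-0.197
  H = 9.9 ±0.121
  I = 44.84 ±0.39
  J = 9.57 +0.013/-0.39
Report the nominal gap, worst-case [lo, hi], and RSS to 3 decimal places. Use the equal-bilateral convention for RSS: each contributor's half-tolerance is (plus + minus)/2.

nominal=24.450 wc=[21.957,27.795] rss=1.001

Stack each dimension's contribution:
  -A: nom -6.800 → Σnom=-6.800; wc +0.483/-0.073 → slack +0.483/-0.073; half-tol=0.278, Σhalf²=0.077284
  +B: nom +43.700 → Σnom=36.900; wc +0.050/-0.267 → slack +0.533/-0.340; half-tol=0.159, Σhalf²=0.102406
  -C: nom -18.020 → Σnom=18.880; wc +0.480/-0.480 → slack +1.013/-0.820; half-tol=0.480, Σhalf²=0.332806
  -D: nom -29.250 → Σnom=-10.370; wc +0.410/-0.433 → slack +1.423/-1.253; half-tol=0.421, Σhalf²=0.510468
  -E: nom -34.900 → Σnom=-45.270; wc +0.432/-0.379 → slack +1.855/-1.632; half-tol=0.405, Σhalf²=0.674899
  +F: nom +36.900 → Σnom=-8.370; wc +0.480/-0.140 → slack +2.335/-1.772; half-tol=0.310, Σhalf²=0.770999
  +G: nom +7.450 → Σnom=-0.920; wc +0.109/-0.197 → slack +2.444/-1.969; half-tol=0.153, Σhalf²=0.794408
  -H: nom -9.900 → Σnom=-10.820; wc +0.121/-0.121 → slack +2.565/-2.090; half-tol=0.121, Σhalf²=0.809049
  +I: nom +44.840 → Σnom=34.020; wc +0.390/-0.390 → slack +2.955/-2.480; half-tol=0.390, Σhalf²=0.961149
  -J: nom -9.570 → Σnom=24.450; wc +0.390/-0.013 → slack +3.345/-2.493; half-tol=0.202, Σhalf²=1.001751
Nominal = 24.450. Worst-case = [24.450 - 2.493, 24.450 + 3.345] = [21.957, 27.795]. RSS = √1.001751 = 1.001.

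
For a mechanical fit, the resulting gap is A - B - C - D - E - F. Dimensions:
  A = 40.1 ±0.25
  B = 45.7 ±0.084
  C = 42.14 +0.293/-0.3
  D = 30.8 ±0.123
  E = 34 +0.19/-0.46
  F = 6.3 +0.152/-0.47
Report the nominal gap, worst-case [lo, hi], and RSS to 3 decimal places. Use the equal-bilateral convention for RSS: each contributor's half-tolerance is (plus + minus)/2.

nominal=-118.840 wc=[-119.932,-117.153] rss=0.612

Stack each dimension's contribution:
  +A: nom +40.100 → Σnom=40.100; wc +0.250/-0.250 → slack +0.250/-0.250; half-tol=0.250, Σhalf²=0.062500
  -B: nom -45.700 → Σnom=-5.600; wc +0.084/-0.084 → slack +0.334/-0.334; half-tol=0.084, Σhalf²=0.069556
  -C: nom -42.140 → Σnom=-47.740; wc +0.300/-0.293 → slack +0.634/-0.627; half-tol=0.296, Σhalf²=0.157468
  -D: nom -30.800 → Σnom=-78.540; wc +0.123/-0.123 → slack +0.757/-0.750; half-tol=0.123, Σhalf²=0.172597
  -E: nom -34.000 → Σnom=-112.540; wc +0.460/-0.190 → slack +1.217/-0.940; half-tol=0.325, Σhalf²=0.278222
  -F: nom -6.300 → Σnom=-118.840; wc +0.470/-0.152 → slack +1.687/-1.092; half-tol=0.311, Σhalf²=0.374943
Nominal = -118.840. Worst-case = [-118.840 - 1.092, -118.840 + 1.687] = [-119.932, -117.153]. RSS = √0.374943 = 0.612.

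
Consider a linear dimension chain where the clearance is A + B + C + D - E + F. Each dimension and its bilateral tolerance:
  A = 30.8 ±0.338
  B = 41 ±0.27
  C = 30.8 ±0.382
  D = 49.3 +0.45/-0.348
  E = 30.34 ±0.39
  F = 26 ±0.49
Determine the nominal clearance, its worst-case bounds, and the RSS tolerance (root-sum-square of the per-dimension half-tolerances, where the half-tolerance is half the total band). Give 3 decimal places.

nominal=147.560 wc=[145.342,149.880] rss=0.940

Stack each dimension's contribution:
  +A: nom +30.800 → Σnom=30.800; wc +0.338/-0.338 → slack +0.338/-0.338; half-tol=0.338, Σhalf²=0.114244
  +B: nom +41.000 → Σnom=71.800; wc +0.270/-0.270 → slack +0.608/-0.608; half-tol=0.270, Σhalf²=0.187144
  +C: nom +30.800 → Σnom=102.600; wc +0.382/-0.382 → slack +0.990/-0.990; half-tol=0.382, Σhalf²=0.333068
  +D: nom +49.300 → Σnom=151.900; wc +0.450/-0.348 → slack +1.440/-1.338; half-tol=0.399, Σhalf²=0.492269
  -E: nom -30.340 → Σnom=121.560; wc +0.390/-0.390 → slack +1.830/-1.728; half-tol=0.390, Σhalf²=0.644369
  +F: nom +26.000 → Σnom=147.560; wc +0.490/-0.490 → slack +2.320/-2.218; half-tol=0.490, Σhalf²=0.884469
Nominal = 147.560. Worst-case = [147.560 - 2.218, 147.560 + 2.320] = [145.342, 149.880]. RSS = √0.884469 = 0.940.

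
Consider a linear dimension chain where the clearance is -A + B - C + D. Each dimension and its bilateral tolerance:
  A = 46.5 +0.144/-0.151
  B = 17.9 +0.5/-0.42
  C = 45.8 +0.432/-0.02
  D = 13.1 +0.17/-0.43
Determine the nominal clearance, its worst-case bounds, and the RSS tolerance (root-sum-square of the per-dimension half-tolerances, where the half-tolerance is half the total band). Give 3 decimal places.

nominal=-61.300 wc=[-62.726,-60.459] rss=0.612

Stack each dimension's contribution:
  -A: nom -46.500 → Σnom=-46.500; wc +0.151/-0.144 → slack +0.151/-0.144; half-tol=0.147, Σhalf²=0.021756
  +B: nom +17.900 → Σnom=-28.600; wc +0.500/-0.420 → slack +0.651/-0.564; half-tol=0.460, Σhalf²=0.233356
  -C: nom -45.800 → Σnom=-74.400; wc +0.020/-0.432 → slack +0.671/-0.996; half-tol=0.226, Σhalf²=0.284432
  +D: nom +13.100 → Σnom=-61.300; wc +0.170/-0.430 → slack +0.841/-1.426; half-tol=0.300, Σhalf²=0.374432
Nominal = -61.300. Worst-case = [-61.300 - 1.426, -61.300 + 0.841] = [-62.726, -60.459]. RSS = √0.374432 = 0.612.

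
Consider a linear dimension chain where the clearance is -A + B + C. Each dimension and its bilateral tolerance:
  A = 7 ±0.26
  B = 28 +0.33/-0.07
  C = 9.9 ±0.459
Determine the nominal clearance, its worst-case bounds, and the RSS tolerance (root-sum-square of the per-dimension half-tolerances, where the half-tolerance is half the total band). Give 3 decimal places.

nominal=30.900 wc=[30.111,31.949] rss=0.564

Stack each dimension's contribution:
  -A: nom -7.000 → Σnom=-7.000; wc +0.260/-0.260 → slack +0.260/-0.260; half-tol=0.260, Σhalf²=0.067600
  +B: nom +28.000 → Σnom=21.000; wc +0.330/-0.070 → slack +0.590/-0.330; half-tol=0.200, Σhalf²=0.107600
  +C: nom +9.900 → Σnom=30.900; wc +0.459/-0.459 → slack +1.049/-0.789; half-tol=0.459, Σhalf²=0.318281
Nominal = 30.900. Worst-case = [30.900 - 0.789, 30.900 + 1.049] = [30.111, 31.949]. RSS = √0.318281 = 0.564.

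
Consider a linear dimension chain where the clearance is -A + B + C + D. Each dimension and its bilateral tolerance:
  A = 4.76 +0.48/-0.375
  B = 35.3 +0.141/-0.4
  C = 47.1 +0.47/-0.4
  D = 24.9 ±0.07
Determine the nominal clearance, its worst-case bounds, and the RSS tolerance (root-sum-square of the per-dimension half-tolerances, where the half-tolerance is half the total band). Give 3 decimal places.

nominal=102.540 wc=[101.190,103.596] rss=0.671

Stack each dimension's contribution:
  -A: nom -4.760 → Σnom=-4.760; wc +0.375/-0.480 → slack +0.375/-0.480; half-tol=0.427, Σhalf²=0.182756
  +B: nom +35.300 → Σnom=30.540; wc +0.141/-0.400 → slack +0.516/-0.880; half-tol=0.271, Σhalf²=0.255927
  +C: nom +47.100 → Σnom=77.640; wc +0.470/-0.400 → slack +0.986/-1.280; half-tol=0.435, Σhalf²=0.445152
  +D: nom +24.900 → Σnom=102.540; wc +0.070/-0.070 → slack +1.056/-1.350; half-tol=0.070, Σhalf²=0.450052
Nominal = 102.540. Worst-case = [102.540 - 1.350, 102.540 + 1.056] = [101.190, 103.596]. RSS = √0.450052 = 0.671.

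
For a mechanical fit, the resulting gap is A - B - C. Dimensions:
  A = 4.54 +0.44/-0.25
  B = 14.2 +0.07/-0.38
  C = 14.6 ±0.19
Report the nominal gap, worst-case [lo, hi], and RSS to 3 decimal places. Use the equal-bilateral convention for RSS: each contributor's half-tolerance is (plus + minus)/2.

nominal=-24.260 wc=[-24.770,-23.250] rss=0.454

Stack each dimension's contribution:
  +A: nom +4.540 → Σnom=4.540; wc +0.440/-0.250 → slack +0.440/-0.250; half-tol=0.345, Σhalf²=0.119025
  -B: nom -14.200 → Σnom=-9.660; wc +0.380/-0.070 → slack +0.820/-0.320; half-tol=0.225, Σhalf²=0.169650
  -C: nom -14.600 → Σnom=-24.260; wc +0.190/-0.190 → slack +1.010/-0.510; half-tol=0.190, Σhalf²=0.205750
Nominal = -24.260. Worst-case = [-24.260 - 0.510, -24.260 + 1.010] = [-24.770, -23.250]. RSS = √0.205750 = 0.454.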